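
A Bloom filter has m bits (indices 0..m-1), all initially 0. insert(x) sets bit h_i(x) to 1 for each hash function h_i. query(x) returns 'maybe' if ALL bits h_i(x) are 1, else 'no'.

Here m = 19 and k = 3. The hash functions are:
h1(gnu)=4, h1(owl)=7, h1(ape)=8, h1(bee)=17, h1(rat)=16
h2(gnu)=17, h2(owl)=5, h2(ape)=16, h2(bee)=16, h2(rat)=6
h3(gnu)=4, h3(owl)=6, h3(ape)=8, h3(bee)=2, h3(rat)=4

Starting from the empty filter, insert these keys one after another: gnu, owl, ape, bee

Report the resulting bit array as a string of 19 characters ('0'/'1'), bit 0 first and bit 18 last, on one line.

Start: bits=0000000000000000000
After insert 'gnu': sets bits 4 17 -> bits=0000100000000000010
After insert 'owl': sets bits 5 6 7 -> bits=0000111100000000010
After insert 'ape': sets bits 8 16 -> bits=0000111110000000110
After insert 'bee': sets bits 2 16 17 -> bits=0010111110000000110

Answer: 0010111110000000110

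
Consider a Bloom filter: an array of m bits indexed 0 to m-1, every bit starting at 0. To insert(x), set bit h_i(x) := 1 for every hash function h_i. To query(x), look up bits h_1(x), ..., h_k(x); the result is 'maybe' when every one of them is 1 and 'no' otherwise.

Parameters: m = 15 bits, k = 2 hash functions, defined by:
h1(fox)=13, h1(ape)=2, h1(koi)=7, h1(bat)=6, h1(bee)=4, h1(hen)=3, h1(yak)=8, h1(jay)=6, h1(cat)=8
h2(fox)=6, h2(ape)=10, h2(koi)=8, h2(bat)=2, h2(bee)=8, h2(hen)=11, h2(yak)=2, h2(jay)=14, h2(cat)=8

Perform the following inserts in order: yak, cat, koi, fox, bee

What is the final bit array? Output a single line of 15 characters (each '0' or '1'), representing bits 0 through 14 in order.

Answer: 001010111000010

Derivation:
Start: bits=000000000000000
After insert 'yak': sets bits 2 8 -> bits=001000001000000
After insert 'cat': sets bits 8 -> bits=001000001000000
After insert 'koi': sets bits 7 8 -> bits=001000011000000
After insert 'fox': sets bits 6 13 -> bits=001000111000010
After insert 'bee': sets bits 4 8 -> bits=001010111000010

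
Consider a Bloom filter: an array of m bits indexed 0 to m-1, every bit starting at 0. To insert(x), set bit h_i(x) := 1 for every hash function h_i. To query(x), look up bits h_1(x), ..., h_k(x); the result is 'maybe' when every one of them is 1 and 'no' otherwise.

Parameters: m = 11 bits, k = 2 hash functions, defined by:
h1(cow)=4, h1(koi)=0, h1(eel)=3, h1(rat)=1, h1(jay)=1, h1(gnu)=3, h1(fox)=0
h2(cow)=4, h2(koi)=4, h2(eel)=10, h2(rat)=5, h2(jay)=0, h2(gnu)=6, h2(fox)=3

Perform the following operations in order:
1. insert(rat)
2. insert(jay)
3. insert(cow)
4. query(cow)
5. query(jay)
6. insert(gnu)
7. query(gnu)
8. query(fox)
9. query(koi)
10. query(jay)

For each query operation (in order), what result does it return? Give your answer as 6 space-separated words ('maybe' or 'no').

Answer: maybe maybe maybe maybe maybe maybe

Derivation:
Start: bits=00000000000
Op 1: insert rat -> sets bits 1 5 -> bits=01000100000
Op 2: insert jay -> sets bits 0 1 -> bits=11000100000
Op 3: insert cow -> sets bits 4 -> bits=11001100000
Op 4: query cow -> checks bit4=1 (all 1) -> maybe
Op 5: query jay -> checks bit0=1, bit1=1 (all 1) -> maybe
Op 6: insert gnu -> sets bits 3 6 -> bits=11011110000
Op 7: query gnu -> checks bit3=1, bit6=1 (all 1) -> maybe
Op 8: query fox -> checks bit0=1, bit3=1 (all 1) -> maybe
Op 9: query koi -> checks bit0=1, bit4=1 (all 1) -> maybe
Op 10: query jay -> checks bit0=1, bit1=1 (all 1) -> maybe
Query results in order: maybe maybe maybe maybe maybe maybe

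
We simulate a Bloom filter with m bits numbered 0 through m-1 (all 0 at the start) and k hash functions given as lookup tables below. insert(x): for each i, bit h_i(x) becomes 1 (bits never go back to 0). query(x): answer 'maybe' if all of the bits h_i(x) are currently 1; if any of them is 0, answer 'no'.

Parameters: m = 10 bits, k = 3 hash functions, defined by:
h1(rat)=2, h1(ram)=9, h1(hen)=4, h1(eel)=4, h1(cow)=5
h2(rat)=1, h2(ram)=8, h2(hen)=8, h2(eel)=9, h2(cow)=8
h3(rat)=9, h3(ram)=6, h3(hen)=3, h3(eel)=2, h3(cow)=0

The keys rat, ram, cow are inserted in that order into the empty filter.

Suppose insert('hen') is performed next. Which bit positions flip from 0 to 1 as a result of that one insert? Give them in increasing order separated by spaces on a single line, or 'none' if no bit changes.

Start: bits=0000000000
After insert 'rat': sets bits 1 2 9 -> bits=0110000001
After insert 'ram': sets bits 6 8 9 -> bits=0110001011
After insert 'cow': sets bits 0 5 8 -> bits=1110011011
insert 'hen' would touch bits 3 4 8; currently bit3=0, bit4=0, bit8=1
Bits that are 0 among those (would change 0->1): 3 4

Answer: 3 4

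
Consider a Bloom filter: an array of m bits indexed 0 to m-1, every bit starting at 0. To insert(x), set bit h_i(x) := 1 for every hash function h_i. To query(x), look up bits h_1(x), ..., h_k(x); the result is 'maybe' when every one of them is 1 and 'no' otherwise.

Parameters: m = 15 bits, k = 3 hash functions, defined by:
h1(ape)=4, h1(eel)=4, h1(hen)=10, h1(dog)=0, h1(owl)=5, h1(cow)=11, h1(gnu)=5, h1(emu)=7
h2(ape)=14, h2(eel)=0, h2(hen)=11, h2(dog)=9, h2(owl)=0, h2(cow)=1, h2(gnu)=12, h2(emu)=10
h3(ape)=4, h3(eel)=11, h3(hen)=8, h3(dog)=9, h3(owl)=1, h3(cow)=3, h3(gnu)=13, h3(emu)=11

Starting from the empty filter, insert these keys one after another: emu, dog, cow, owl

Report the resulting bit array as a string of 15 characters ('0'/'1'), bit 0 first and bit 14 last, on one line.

Answer: 110101010111000

Derivation:
Start: bits=000000000000000
After insert 'emu': sets bits 7 10 11 -> bits=000000010011000
After insert 'dog': sets bits 0 9 -> bits=100000010111000
After insert 'cow': sets bits 1 3 11 -> bits=110100010111000
After insert 'owl': sets bits 0 1 5 -> bits=110101010111000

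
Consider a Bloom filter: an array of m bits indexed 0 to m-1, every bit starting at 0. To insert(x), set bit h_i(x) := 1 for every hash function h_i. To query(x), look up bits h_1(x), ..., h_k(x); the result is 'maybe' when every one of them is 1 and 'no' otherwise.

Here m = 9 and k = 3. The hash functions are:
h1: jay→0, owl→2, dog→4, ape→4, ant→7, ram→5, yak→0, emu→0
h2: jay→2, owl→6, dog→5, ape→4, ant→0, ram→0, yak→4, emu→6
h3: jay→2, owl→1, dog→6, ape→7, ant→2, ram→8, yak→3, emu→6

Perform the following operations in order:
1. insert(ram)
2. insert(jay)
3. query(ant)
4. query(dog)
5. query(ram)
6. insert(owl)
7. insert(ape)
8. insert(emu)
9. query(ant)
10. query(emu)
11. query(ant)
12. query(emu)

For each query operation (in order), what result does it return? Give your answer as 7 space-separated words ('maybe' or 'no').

Start: bits=000000000
Op 1: insert ram -> sets bits 0 5 8 -> bits=100001001
Op 2: insert jay -> sets bits 0 2 -> bits=101001001
Op 3: query ant -> checks bit0=1, bit2=1, bit7=0 (has a 0) -> no
Op 4: query dog -> checks bit4=0, bit5=1, bit6=0 (has a 0) -> no
Op 5: query ram -> checks bit0=1, bit5=1, bit8=1 (all 1) -> maybe
Op 6: insert owl -> sets bits 1 2 6 -> bits=111001101
Op 7: insert ape -> sets bits 4 7 -> bits=111011111
Op 8: insert emu -> sets bits 0 6 -> bits=111011111
Op 9: query ant -> checks bit0=1, bit2=1, bit7=1 (all 1) -> maybe
Op 10: query emu -> checks bit0=1, bit6=1 (all 1) -> maybe
Op 11: query ant -> checks bit0=1, bit2=1, bit7=1 (all 1) -> maybe
Op 12: query emu -> checks bit0=1, bit6=1 (all 1) -> maybe
Query results in order: no no maybe maybe maybe maybe maybe

Answer: no no maybe maybe maybe maybe maybe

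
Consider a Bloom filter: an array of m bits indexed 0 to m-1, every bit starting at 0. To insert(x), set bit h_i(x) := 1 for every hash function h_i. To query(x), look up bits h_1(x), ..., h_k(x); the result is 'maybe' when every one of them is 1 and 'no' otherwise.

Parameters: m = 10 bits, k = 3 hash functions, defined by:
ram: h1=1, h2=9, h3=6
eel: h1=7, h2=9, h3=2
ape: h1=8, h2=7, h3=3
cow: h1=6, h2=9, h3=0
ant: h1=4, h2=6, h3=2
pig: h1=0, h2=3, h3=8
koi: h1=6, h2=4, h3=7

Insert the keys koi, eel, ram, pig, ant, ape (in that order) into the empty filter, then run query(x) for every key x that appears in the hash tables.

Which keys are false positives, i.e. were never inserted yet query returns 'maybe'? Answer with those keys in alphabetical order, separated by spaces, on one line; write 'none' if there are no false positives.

Answer: cow

Derivation:
Start: bits=0000000000
After insert 'koi': sets bits 4 6 7 -> bits=0000101100
After insert 'eel': sets bits 2 7 9 -> bits=0010101101
After insert 'ram': sets bits 1 6 9 -> bits=0110101101
After insert 'pig': sets bits 0 3 8 -> bits=1111101111
After insert 'ant': sets bits 2 4 6 -> bits=1111101111
After insert 'ape': sets bits 3 7 8 -> bits=1111101111
Not inserted: cow — query each against bits=1111101111:
query cow: checks bit0=1, bit6=1, bit9=1 (all 1) -> maybe => FALSE POSITIVE
False positives (alphabetical): cow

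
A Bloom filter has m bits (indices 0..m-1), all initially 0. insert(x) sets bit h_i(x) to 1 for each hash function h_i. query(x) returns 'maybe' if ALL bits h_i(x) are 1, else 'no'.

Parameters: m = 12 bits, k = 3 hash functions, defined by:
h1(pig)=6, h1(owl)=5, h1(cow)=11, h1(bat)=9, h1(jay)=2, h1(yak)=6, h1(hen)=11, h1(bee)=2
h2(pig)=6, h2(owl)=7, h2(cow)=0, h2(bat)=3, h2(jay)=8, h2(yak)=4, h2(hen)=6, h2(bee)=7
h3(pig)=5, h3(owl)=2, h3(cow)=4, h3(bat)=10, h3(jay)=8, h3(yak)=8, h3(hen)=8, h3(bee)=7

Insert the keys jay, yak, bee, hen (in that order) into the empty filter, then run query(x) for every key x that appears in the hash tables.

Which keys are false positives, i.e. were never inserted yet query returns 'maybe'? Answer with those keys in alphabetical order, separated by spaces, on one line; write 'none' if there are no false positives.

Start: bits=000000000000
After insert 'jay': sets bits 2 8 -> bits=001000001000
After insert 'yak': sets bits 4 6 8 -> bits=001010101000
After insert 'bee': sets bits 2 7 -> bits=001010111000
After insert 'hen': sets bits 6 8 11 -> bits=001010111001
Not inserted: bat cow owl pig — query each against bits=001010111001:
query bat: checks bit3=0, bit9=0, bit10=0 (has a 0) -> no => not a false positive
query cow: checks bit0=0, bit4=1, bit11=1 (has a 0) -> no => not a false positive
query owl: checks bit2=1, bit5=0, bit7=1 (has a 0) -> no => not a false positive
query pig: checks bit5=0, bit6=1 (has a 0) -> no => not a false positive
False positives (alphabetical): none

Answer: none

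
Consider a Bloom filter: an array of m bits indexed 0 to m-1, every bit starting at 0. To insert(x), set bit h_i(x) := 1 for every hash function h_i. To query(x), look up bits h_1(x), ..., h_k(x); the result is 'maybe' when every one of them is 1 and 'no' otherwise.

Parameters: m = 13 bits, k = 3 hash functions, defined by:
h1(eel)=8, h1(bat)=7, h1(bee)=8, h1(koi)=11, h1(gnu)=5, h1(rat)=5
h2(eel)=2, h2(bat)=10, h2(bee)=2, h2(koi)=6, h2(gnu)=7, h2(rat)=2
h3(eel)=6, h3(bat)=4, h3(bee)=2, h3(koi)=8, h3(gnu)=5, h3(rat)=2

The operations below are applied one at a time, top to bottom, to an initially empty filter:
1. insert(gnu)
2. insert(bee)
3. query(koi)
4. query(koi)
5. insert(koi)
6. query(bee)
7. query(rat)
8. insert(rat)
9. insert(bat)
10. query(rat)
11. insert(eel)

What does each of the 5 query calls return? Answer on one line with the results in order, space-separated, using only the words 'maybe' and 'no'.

Start: bits=0000000000000
Op 1: insert gnu -> sets bits 5 7 -> bits=0000010100000
Op 2: insert bee -> sets bits 2 8 -> bits=0010010110000
Op 3: query koi -> checks bit6=0, bit8=1, bit11=0 (has a 0) -> no
Op 4: query koi -> checks bit6=0, bit8=1, bit11=0 (has a 0) -> no
Op 5: insert koi -> sets bits 6 8 11 -> bits=0010011110010
Op 6: query bee -> checks bit2=1, bit8=1 (all 1) -> maybe
Op 7: query rat -> checks bit2=1, bit5=1 (all 1) -> maybe
Op 8: insert rat -> sets bits 2 5 -> bits=0010011110010
Op 9: insert bat -> sets bits 4 7 10 -> bits=0010111110110
Op 10: query rat -> checks bit2=1, bit5=1 (all 1) -> maybe
Op 11: insert eel -> sets bits 2 6 8 -> bits=0010111110110
Query results in order: no no maybe maybe maybe

Answer: no no maybe maybe maybe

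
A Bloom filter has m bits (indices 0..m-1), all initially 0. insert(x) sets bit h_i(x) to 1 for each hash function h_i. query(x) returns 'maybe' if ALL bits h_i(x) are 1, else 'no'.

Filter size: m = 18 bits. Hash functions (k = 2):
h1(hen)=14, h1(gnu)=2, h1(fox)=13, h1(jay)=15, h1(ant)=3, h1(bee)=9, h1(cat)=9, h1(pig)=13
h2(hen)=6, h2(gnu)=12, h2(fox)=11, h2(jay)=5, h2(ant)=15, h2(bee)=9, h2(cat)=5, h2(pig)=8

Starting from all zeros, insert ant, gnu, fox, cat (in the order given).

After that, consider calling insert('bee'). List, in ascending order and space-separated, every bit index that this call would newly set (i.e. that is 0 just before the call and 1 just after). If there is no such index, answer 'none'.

Start: bits=000000000000000000
After insert 'ant': sets bits 3 15 -> bits=000100000000000100
After insert 'gnu': sets bits 2 12 -> bits=001100000000100100
After insert 'fox': sets bits 11 13 -> bits=001100000001110100
After insert 'cat': sets bits 5 9 -> bits=001101000101110100
insert 'bee' would touch bits 9; currently bit9=1
Bits that are 0 among those (would change 0->1): none

Answer: none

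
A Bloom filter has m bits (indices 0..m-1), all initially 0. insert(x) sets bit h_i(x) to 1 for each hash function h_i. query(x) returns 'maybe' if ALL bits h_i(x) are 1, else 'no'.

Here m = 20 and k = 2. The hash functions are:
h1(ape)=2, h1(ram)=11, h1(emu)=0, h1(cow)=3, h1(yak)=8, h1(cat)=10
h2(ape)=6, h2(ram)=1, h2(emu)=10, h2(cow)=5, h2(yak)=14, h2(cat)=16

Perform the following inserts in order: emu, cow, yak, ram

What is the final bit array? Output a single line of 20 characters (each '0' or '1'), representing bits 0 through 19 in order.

Start: bits=00000000000000000000
After insert 'emu': sets bits 0 10 -> bits=10000000001000000000
After insert 'cow': sets bits 3 5 -> bits=10010100001000000000
After insert 'yak': sets bits 8 14 -> bits=10010100101000100000
After insert 'ram': sets bits 1 11 -> bits=11010100101100100000

Answer: 11010100101100100000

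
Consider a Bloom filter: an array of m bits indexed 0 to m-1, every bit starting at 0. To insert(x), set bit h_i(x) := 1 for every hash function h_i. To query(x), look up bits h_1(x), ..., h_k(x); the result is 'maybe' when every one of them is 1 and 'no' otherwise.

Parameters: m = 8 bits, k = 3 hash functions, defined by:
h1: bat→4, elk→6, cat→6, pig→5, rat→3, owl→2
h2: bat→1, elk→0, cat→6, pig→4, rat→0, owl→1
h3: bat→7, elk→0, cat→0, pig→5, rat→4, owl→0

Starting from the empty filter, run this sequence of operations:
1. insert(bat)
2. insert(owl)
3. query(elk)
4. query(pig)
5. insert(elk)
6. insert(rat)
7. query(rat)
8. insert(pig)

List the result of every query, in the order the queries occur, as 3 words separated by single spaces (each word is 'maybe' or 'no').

Start: bits=00000000
Op 1: insert bat -> sets bits 1 4 7 -> bits=01001001
Op 2: insert owl -> sets bits 0 1 2 -> bits=11101001
Op 3: query elk -> checks bit0=1, bit6=0 (has a 0) -> no
Op 4: query pig -> checks bit4=1, bit5=0 (has a 0) -> no
Op 5: insert elk -> sets bits 0 6 -> bits=11101011
Op 6: insert rat -> sets bits 0 3 4 -> bits=11111011
Op 7: query rat -> checks bit0=1, bit3=1, bit4=1 (all 1) -> maybe
Op 8: insert pig -> sets bits 4 5 -> bits=11111111
Query results in order: no no maybe

Answer: no no maybe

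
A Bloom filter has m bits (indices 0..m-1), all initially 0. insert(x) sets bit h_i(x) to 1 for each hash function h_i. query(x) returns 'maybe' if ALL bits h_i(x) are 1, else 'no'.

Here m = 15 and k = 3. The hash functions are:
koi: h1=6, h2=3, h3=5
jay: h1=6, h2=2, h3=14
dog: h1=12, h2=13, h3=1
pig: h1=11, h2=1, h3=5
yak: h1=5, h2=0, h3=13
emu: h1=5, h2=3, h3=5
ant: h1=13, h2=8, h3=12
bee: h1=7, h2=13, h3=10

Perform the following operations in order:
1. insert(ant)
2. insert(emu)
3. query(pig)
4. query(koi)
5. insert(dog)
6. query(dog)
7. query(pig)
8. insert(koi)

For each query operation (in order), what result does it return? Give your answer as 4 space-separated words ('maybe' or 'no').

Start: bits=000000000000000
Op 1: insert ant -> sets bits 8 12 13 -> bits=000000001000110
Op 2: insert emu -> sets bits 3 5 -> bits=000101001000110
Op 3: query pig -> checks bit1=0, bit5=1, bit11=0 (has a 0) -> no
Op 4: query koi -> checks bit3=1, bit5=1, bit6=0 (has a 0) -> no
Op 5: insert dog -> sets bits 1 12 13 -> bits=010101001000110
Op 6: query dog -> checks bit1=1, bit12=1, bit13=1 (all 1) -> maybe
Op 7: query pig -> checks bit1=1, bit5=1, bit11=0 (has a 0) -> no
Op 8: insert koi -> sets bits 3 5 6 -> bits=010101101000110
Query results in order: no no maybe no

Answer: no no maybe no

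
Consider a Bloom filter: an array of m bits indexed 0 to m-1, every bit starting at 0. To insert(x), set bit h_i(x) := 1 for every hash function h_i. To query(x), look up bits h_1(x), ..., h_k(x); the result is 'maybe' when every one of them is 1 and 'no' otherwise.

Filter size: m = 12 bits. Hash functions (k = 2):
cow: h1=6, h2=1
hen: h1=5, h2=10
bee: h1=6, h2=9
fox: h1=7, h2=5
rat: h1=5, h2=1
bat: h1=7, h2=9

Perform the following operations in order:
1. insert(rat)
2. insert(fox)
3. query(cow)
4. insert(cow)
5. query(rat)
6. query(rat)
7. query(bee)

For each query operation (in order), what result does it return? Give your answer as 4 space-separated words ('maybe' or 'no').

Start: bits=000000000000
Op 1: insert rat -> sets bits 1 5 -> bits=010001000000
Op 2: insert fox -> sets bits 5 7 -> bits=010001010000
Op 3: query cow -> checks bit1=1, bit6=0 (has a 0) -> no
Op 4: insert cow -> sets bits 1 6 -> bits=010001110000
Op 5: query rat -> checks bit1=1, bit5=1 (all 1) -> maybe
Op 6: query rat -> checks bit1=1, bit5=1 (all 1) -> maybe
Op 7: query bee -> checks bit6=1, bit9=0 (has a 0) -> no
Query results in order: no maybe maybe no

Answer: no maybe maybe no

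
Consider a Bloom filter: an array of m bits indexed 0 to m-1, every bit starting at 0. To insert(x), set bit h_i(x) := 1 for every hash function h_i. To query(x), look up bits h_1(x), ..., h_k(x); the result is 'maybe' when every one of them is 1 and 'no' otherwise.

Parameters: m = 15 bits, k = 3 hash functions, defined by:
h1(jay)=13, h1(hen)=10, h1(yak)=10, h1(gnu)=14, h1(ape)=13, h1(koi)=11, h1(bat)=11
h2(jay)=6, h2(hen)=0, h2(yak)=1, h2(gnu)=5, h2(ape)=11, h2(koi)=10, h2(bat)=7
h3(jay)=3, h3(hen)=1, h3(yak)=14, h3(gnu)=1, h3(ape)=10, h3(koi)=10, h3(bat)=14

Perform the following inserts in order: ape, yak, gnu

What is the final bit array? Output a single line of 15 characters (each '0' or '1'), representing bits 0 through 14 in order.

Answer: 010001000011011

Derivation:
Start: bits=000000000000000
After insert 'ape': sets bits 10 11 13 -> bits=000000000011010
After insert 'yak': sets bits 1 10 14 -> bits=010000000011011
After insert 'gnu': sets bits 1 5 14 -> bits=010001000011011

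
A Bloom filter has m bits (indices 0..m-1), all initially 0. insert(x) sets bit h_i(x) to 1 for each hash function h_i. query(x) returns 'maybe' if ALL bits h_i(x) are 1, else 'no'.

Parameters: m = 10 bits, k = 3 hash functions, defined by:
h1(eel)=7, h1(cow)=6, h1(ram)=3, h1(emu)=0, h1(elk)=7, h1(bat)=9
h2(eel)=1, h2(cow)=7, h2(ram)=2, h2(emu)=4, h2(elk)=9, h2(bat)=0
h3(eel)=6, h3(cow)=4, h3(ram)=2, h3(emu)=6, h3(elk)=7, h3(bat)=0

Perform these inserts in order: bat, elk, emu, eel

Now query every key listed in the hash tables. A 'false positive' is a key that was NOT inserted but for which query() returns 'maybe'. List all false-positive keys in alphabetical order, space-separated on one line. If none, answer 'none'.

Start: bits=0000000000
After insert 'bat': sets bits 0 9 -> bits=1000000001
After insert 'elk': sets bits 7 9 -> bits=1000000101
After insert 'emu': sets bits 0 4 6 -> bits=1000101101
After insert 'eel': sets bits 1 6 7 -> bits=1100101101
Not inserted: cow ram — query each against bits=1100101101:
query cow: checks bit4=1, bit6=1, bit7=1 (all 1) -> maybe => FALSE POSITIVE
query ram: checks bit2=0, bit3=0 (has a 0) -> no => not a false positive
False positives (alphabetical): cow

Answer: cow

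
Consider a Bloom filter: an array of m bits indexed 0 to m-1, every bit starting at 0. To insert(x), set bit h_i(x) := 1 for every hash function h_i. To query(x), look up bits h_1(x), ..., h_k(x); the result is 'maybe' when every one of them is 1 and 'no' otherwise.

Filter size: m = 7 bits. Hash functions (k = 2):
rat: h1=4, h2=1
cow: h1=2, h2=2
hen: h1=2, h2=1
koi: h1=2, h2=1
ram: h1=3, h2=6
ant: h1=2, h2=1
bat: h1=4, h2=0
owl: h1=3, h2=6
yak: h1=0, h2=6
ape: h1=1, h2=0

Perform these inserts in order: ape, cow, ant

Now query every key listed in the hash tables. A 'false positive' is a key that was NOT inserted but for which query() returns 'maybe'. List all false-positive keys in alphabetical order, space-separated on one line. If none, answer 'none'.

Answer: hen koi

Derivation:
Start: bits=0000000
After insert 'ape': sets bits 0 1 -> bits=1100000
After insert 'cow': sets bits 2 -> bits=1110000
After insert 'ant': sets bits 1 2 -> bits=1110000
Not inserted: bat hen koi owl ram rat yak — query each against bits=1110000:
query bat: checks bit0=1, bit4=0 (has a 0) -> no => not a false positive
query hen: checks bit1=1, bit2=1 (all 1) -> maybe => FALSE POSITIVE
query koi: checks bit1=1, bit2=1 (all 1) -> maybe => FALSE POSITIVE
query owl: checks bit3=0, bit6=0 (has a 0) -> no => not a false positive
query ram: checks bit3=0, bit6=0 (has a 0) -> no => not a false positive
query rat: checks bit1=1, bit4=0 (has a 0) -> no => not a false positive
query yak: checks bit0=1, bit6=0 (has a 0) -> no => not a false positive
False positives (alphabetical): hen koi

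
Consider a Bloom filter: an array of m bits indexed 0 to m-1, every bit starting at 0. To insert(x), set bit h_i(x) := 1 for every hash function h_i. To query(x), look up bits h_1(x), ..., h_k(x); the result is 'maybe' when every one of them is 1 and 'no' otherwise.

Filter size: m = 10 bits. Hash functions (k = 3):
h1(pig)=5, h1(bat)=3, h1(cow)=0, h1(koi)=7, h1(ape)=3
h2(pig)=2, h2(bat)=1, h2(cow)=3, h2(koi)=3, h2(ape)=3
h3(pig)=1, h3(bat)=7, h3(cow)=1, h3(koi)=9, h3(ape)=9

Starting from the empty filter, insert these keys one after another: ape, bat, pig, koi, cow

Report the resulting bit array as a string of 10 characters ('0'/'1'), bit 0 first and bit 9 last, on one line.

Start: bits=0000000000
After insert 'ape': sets bits 3 9 -> bits=0001000001
After insert 'bat': sets bits 1 3 7 -> bits=0101000101
After insert 'pig': sets bits 1 2 5 -> bits=0111010101
After insert 'koi': sets bits 3 7 9 -> bits=0111010101
After insert 'cow': sets bits 0 1 3 -> bits=1111010101

Answer: 1111010101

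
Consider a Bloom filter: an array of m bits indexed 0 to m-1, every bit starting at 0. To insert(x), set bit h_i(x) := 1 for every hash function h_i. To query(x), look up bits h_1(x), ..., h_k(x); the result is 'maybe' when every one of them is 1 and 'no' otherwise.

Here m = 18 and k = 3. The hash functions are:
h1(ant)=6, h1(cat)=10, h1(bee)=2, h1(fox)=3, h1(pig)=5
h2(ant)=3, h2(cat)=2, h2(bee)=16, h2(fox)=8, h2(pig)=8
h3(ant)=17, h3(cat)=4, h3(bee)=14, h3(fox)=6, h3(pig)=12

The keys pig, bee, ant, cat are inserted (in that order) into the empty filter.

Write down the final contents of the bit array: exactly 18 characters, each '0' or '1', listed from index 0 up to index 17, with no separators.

Start: bits=000000000000000000
After insert 'pig': sets bits 5 8 12 -> bits=000001001000100000
After insert 'bee': sets bits 2 14 16 -> bits=001001001000101010
After insert 'ant': sets bits 3 6 17 -> bits=001101101000101011
After insert 'cat': sets bits 2 4 10 -> bits=001111101010101011

Answer: 001111101010101011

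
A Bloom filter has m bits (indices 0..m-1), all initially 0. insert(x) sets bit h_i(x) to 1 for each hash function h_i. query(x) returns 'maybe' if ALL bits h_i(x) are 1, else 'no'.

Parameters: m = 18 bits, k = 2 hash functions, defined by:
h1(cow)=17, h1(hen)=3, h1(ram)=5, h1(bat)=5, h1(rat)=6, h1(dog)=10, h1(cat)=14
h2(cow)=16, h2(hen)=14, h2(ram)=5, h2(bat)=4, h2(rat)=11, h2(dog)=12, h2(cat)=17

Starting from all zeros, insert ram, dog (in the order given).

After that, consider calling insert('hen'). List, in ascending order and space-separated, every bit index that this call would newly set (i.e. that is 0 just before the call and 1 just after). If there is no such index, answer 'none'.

Answer: 3 14

Derivation:
Start: bits=000000000000000000
After insert 'ram': sets bits 5 -> bits=000001000000000000
After insert 'dog': sets bits 10 12 -> bits=000001000010100000
insert 'hen' would touch bits 3 14; currently bit3=0, bit14=0
Bits that are 0 among those (would change 0->1): 3 14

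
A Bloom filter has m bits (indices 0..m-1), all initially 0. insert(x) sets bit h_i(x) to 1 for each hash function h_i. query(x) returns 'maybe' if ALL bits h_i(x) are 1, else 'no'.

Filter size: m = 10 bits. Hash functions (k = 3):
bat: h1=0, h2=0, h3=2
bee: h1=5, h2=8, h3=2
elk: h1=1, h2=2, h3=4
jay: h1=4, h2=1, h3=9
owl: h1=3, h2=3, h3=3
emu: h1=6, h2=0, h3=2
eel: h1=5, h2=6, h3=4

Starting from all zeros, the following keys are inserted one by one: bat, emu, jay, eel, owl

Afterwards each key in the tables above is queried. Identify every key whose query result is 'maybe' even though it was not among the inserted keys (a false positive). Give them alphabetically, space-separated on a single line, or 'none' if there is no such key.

Answer: elk

Derivation:
Start: bits=0000000000
After insert 'bat': sets bits 0 2 -> bits=1010000000
After insert 'emu': sets bits 0 2 6 -> bits=1010001000
After insert 'jay': sets bits 1 4 9 -> bits=1110101001
After insert 'eel': sets bits 4 5 6 -> bits=1110111001
After insert 'owl': sets bits 3 -> bits=1111111001
Not inserted: bee elk — query each against bits=1111111001:
query bee: checks bit2=1, bit5=1, bit8=0 (has a 0) -> no => not a false positive
query elk: checks bit1=1, bit2=1, bit4=1 (all 1) -> maybe => FALSE POSITIVE
False positives (alphabetical): elk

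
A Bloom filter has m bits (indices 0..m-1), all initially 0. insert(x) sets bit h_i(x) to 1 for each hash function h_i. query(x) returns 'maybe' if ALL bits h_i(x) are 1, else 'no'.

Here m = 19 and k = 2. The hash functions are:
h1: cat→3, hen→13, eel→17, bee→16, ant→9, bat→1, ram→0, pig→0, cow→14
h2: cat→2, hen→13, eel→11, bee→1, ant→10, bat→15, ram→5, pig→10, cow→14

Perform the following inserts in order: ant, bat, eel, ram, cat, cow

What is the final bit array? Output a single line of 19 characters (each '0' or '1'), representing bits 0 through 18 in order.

Start: bits=0000000000000000000
After insert 'ant': sets bits 9 10 -> bits=0000000001100000000
After insert 'bat': sets bits 1 15 -> bits=0100000001100001000
After insert 'eel': sets bits 11 17 -> bits=0100000001110001010
After insert 'ram': sets bits 0 5 -> bits=1100010001110001010
After insert 'cat': sets bits 2 3 -> bits=1111010001110001010
After insert 'cow': sets bits 14 -> bits=1111010001110011010

Answer: 1111010001110011010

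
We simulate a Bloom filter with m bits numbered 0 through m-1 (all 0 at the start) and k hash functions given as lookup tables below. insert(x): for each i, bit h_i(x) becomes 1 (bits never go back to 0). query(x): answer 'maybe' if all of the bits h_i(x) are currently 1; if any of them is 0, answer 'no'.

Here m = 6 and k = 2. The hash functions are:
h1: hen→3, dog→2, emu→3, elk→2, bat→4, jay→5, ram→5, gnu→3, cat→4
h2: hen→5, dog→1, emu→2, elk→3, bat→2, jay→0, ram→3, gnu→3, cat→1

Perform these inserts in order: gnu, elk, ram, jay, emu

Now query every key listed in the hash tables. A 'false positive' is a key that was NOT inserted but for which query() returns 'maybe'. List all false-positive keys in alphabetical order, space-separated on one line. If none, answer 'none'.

Start: bits=000000
After insert 'gnu': sets bits 3 -> bits=000100
After insert 'elk': sets bits 2 3 -> bits=001100
After insert 'ram': sets bits 3 5 -> bits=001101
After insert 'jay': sets bits 0 5 -> bits=101101
After insert 'emu': sets bits 2 3 -> bits=101101
Not inserted: bat cat dog hen — query each against bits=101101:
query bat: checks bit2=1, bit4=0 (has a 0) -> no => not a false positive
query cat: checks bit1=0, bit4=0 (has a 0) -> no => not a false positive
query dog: checks bit1=0, bit2=1 (has a 0) -> no => not a false positive
query hen: checks bit3=1, bit5=1 (all 1) -> maybe => FALSE POSITIVE
False positives (alphabetical): hen

Answer: hen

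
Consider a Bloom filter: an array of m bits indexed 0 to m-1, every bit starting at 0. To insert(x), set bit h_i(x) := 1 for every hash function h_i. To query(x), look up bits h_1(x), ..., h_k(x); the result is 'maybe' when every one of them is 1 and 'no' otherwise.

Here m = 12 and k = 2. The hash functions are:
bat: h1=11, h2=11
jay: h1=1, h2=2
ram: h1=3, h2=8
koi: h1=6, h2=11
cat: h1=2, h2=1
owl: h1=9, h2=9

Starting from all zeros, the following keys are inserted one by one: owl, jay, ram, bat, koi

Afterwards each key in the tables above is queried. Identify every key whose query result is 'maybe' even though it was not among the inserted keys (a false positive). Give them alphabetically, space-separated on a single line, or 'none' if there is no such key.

Answer: cat

Derivation:
Start: bits=000000000000
After insert 'owl': sets bits 9 -> bits=000000000100
After insert 'jay': sets bits 1 2 -> bits=011000000100
After insert 'ram': sets bits 3 8 -> bits=011100001100
After insert 'bat': sets bits 11 -> bits=011100001101
After insert 'koi': sets bits 6 11 -> bits=011100101101
Not inserted: cat — query each against bits=011100101101:
query cat: checks bit1=1, bit2=1 (all 1) -> maybe => FALSE POSITIVE
False positives (alphabetical): cat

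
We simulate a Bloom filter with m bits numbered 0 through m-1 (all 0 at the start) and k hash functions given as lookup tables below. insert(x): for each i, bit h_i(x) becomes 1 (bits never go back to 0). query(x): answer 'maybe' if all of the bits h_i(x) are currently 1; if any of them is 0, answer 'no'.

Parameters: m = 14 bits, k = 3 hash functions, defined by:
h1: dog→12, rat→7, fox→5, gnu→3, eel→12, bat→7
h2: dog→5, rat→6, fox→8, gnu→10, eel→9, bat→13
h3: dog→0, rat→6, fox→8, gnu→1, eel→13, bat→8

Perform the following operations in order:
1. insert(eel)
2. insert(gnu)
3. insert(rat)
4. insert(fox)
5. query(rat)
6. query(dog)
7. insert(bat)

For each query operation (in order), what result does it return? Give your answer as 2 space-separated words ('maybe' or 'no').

Answer: maybe no

Derivation:
Start: bits=00000000000000
Op 1: insert eel -> sets bits 9 12 13 -> bits=00000000010011
Op 2: insert gnu -> sets bits 1 3 10 -> bits=01010000011011
Op 3: insert rat -> sets bits 6 7 -> bits=01010011011011
Op 4: insert fox -> sets bits 5 8 -> bits=01010111111011
Op 5: query rat -> checks bit6=1, bit7=1 (all 1) -> maybe
Op 6: query dog -> checks bit0=0, bit5=1, bit12=1 (has a 0) -> no
Op 7: insert bat -> sets bits 7 8 13 -> bits=01010111111011
Query results in order: maybe no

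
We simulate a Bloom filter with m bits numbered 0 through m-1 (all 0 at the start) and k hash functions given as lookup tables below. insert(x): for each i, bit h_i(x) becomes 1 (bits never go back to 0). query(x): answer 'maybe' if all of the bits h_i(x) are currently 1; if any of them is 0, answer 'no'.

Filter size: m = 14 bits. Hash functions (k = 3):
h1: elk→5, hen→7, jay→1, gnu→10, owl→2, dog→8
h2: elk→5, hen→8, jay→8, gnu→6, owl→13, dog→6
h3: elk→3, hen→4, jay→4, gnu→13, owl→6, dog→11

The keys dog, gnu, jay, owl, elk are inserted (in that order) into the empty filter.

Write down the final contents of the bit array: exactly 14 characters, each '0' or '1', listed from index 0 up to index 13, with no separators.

Answer: 01111110101101

Derivation:
Start: bits=00000000000000
After insert 'dog': sets bits 6 8 11 -> bits=00000010100100
After insert 'gnu': sets bits 6 10 13 -> bits=00000010101101
After insert 'jay': sets bits 1 4 8 -> bits=01001010101101
After insert 'owl': sets bits 2 6 13 -> bits=01101010101101
After insert 'elk': sets bits 3 5 -> bits=01111110101101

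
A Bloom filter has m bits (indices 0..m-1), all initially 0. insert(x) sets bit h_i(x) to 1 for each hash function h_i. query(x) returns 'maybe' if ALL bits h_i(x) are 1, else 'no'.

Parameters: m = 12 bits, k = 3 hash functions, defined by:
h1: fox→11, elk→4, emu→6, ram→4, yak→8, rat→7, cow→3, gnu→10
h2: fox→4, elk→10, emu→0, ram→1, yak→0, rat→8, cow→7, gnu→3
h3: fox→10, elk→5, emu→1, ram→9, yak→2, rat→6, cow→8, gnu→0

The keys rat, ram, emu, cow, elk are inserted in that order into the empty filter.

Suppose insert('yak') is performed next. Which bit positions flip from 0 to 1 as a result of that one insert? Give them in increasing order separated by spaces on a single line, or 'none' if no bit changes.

Start: bits=000000000000
After insert 'rat': sets bits 6 7 8 -> bits=000000111000
After insert 'ram': sets bits 1 4 9 -> bits=010010111100
After insert 'emu': sets bits 0 1 6 -> bits=110010111100
After insert 'cow': sets bits 3 7 8 -> bits=110110111100
After insert 'elk': sets bits 4 5 10 -> bits=110111111110
insert 'yak' would touch bits 0 2 8; currently bit0=1, bit2=0, bit8=1
Bits that are 0 among those (would change 0->1): 2

Answer: 2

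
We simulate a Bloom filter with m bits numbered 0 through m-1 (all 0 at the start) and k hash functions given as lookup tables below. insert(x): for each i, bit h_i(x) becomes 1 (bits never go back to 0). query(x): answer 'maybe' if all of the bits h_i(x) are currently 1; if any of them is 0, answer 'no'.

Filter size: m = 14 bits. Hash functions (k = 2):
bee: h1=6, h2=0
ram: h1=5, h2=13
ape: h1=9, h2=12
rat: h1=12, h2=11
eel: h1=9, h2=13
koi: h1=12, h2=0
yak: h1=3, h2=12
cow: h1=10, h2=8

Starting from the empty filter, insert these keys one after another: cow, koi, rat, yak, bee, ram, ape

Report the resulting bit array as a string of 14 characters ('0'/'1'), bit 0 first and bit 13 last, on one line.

Start: bits=00000000000000
After insert 'cow': sets bits 8 10 -> bits=00000000101000
After insert 'koi': sets bits 0 12 -> bits=10000000101010
After insert 'rat': sets bits 11 12 -> bits=10000000101110
After insert 'yak': sets bits 3 12 -> bits=10010000101110
After insert 'bee': sets bits 0 6 -> bits=10010010101110
After insert 'ram': sets bits 5 13 -> bits=10010110101111
After insert 'ape': sets bits 9 12 -> bits=10010110111111

Answer: 10010110111111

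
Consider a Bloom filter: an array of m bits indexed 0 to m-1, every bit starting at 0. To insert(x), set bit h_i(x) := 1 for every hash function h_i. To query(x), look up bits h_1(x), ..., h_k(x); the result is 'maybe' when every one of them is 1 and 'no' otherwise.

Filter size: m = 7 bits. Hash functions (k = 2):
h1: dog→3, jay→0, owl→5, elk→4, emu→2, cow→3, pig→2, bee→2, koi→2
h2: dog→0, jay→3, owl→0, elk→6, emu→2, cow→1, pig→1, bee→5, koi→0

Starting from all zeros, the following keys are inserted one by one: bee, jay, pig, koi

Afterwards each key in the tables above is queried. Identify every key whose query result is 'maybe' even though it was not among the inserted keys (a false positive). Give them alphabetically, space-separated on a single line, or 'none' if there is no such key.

Answer: cow dog emu owl

Derivation:
Start: bits=0000000
After insert 'bee': sets bits 2 5 -> bits=0010010
After insert 'jay': sets bits 0 3 -> bits=1011010
After insert 'pig': sets bits 1 2 -> bits=1111010
After insert 'koi': sets bits 0 2 -> bits=1111010
Not inserted: cow dog elk emu owl — query each against bits=1111010:
query cow: checks bit1=1, bit3=1 (all 1) -> maybe => FALSE POSITIVE
query dog: checks bit0=1, bit3=1 (all 1) -> maybe => FALSE POSITIVE
query elk: checks bit4=0, bit6=0 (has a 0) -> no => not a false positive
query emu: checks bit2=1 (all 1) -> maybe => FALSE POSITIVE
query owl: checks bit0=1, bit5=1 (all 1) -> maybe => FALSE POSITIVE
False positives (alphabetical): cow dog emu owl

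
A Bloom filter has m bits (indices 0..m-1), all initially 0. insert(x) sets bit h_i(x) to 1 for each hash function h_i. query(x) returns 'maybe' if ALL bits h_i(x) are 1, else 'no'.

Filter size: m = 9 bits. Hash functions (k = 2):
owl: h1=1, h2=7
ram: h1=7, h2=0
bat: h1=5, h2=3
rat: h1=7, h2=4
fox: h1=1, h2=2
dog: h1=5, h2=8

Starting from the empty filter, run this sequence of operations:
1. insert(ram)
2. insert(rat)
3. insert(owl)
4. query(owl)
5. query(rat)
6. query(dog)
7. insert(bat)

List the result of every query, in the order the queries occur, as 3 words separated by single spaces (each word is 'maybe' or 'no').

Start: bits=000000000
Op 1: insert ram -> sets bits 0 7 -> bits=100000010
Op 2: insert rat -> sets bits 4 7 -> bits=100010010
Op 3: insert owl -> sets bits 1 7 -> bits=110010010
Op 4: query owl -> checks bit1=1, bit7=1 (all 1) -> maybe
Op 5: query rat -> checks bit4=1, bit7=1 (all 1) -> maybe
Op 6: query dog -> checks bit5=0, bit8=0 (has a 0) -> no
Op 7: insert bat -> sets bits 3 5 -> bits=110111010
Query results in order: maybe maybe no

Answer: maybe maybe no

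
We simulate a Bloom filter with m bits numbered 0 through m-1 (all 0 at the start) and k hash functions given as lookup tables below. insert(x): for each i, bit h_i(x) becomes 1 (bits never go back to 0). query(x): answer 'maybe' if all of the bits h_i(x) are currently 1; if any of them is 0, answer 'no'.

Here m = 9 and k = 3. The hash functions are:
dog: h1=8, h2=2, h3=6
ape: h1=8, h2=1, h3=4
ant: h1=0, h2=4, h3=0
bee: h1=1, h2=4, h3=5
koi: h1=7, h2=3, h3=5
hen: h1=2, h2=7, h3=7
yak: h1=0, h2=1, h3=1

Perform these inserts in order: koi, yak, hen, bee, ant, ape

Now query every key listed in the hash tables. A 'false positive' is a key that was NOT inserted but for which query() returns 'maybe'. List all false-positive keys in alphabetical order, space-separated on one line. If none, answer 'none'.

Start: bits=000000000
After insert 'koi': sets bits 3 5 7 -> bits=000101010
After insert 'yak': sets bits 0 1 -> bits=110101010
After insert 'hen': sets bits 2 7 -> bits=111101010
After insert 'bee': sets bits 1 4 5 -> bits=111111010
After insert 'ant': sets bits 0 4 -> bits=111111010
After insert 'ape': sets bits 1 4 8 -> bits=111111011
Not inserted: dog — query each against bits=111111011:
query dog: checks bit2=1, bit6=0, bit8=1 (has a 0) -> no => not a false positive
False positives (alphabetical): none

Answer: none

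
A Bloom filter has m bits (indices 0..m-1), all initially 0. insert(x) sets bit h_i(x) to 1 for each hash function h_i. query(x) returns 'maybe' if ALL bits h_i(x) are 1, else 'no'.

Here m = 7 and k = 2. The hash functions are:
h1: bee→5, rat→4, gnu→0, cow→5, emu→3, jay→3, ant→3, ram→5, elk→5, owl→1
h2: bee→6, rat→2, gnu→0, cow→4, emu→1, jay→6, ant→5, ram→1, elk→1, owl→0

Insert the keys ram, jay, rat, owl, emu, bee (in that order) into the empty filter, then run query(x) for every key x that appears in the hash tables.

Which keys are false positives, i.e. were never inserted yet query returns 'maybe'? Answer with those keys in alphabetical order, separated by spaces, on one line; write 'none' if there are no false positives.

Start: bits=0000000
After insert 'ram': sets bits 1 5 -> bits=0100010
After insert 'jay': sets bits 3 6 -> bits=0101011
After insert 'rat': sets bits 2 4 -> bits=0111111
After insert 'owl': sets bits 0 1 -> bits=1111111
After insert 'emu': sets bits 1 3 -> bits=1111111
After insert 'bee': sets bits 5 6 -> bits=1111111
Not inserted: ant cow elk gnu — query each against bits=1111111:
query ant: checks bit3=1, bit5=1 (all 1) -> maybe => FALSE POSITIVE
query cow: checks bit4=1, bit5=1 (all 1) -> maybe => FALSE POSITIVE
query elk: checks bit1=1, bit5=1 (all 1) -> maybe => FALSE POSITIVE
query gnu: checks bit0=1 (all 1) -> maybe => FALSE POSITIVE
False positives (alphabetical): ant cow elk gnu

Answer: ant cow elk gnu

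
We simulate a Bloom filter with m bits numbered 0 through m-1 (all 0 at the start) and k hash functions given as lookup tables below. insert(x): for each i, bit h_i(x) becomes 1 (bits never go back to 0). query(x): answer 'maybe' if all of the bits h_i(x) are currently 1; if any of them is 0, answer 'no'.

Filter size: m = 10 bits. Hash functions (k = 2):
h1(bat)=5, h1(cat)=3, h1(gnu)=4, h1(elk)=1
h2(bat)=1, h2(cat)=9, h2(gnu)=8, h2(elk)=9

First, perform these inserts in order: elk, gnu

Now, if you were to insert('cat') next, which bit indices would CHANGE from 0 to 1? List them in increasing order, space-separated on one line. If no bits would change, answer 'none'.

Answer: 3

Derivation:
Start: bits=0000000000
After insert 'elk': sets bits 1 9 -> bits=0100000001
After insert 'gnu': sets bits 4 8 -> bits=0100100011
insert 'cat' would touch bits 3 9; currently bit3=0, bit9=1
Bits that are 0 among those (would change 0->1): 3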